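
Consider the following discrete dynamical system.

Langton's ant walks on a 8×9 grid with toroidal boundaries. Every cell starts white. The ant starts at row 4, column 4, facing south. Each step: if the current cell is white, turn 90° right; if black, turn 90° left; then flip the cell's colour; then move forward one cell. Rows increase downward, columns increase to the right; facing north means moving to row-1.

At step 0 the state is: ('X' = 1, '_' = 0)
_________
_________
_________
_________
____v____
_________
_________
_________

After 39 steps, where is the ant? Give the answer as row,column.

0) _________
_________
_________
_________
____v____
_________
_________
_________
1) _________
_________
_________
_________
___<X____
_________
_________
_________
2) _________
_________
_________
___^_____
___XX____
_________
_________
_________
3) _________
_________
_________
___X>____
___XX____
_________
_________
_________
4) _________
_________
_________
___XX____
___Xv____
_________
_________
_________
5) _________
_________
_________
___XX____
___X_>___
_________
_________
_________
6) _________
_________
_________
___XX____
___X_X___
_____v___
_________
_________
7) _________
_________
_________
___XX____
___X_X___
____<X___
_________
_________
8) _________
_________
_________
___XX____
___X^X___
____XX___
_________
_________
9) _________
_________
_________
___XX____
___XX>___
____XX___
_________
_________
10) _________
_________
_________
___XX^___
___XX____
____XX___
_________
_________
11) _________
_________
_________
___XXX>__
___XX____
____XX___
_________
_________
12) _________
_________
_________
___XXXX__
___XX_v__
____XX___
_________
_________
13) _________
_________
_________
___XXXX__
___XX<X__
____XX___
_________
_________
14) _________
_________
_________
___XX^X__
___XXXX__
____XX___
_________
_________
15) _________
_________
_________
___X<_X__
___XXXX__
____XX___
_________
_________
16) _________
_________
_________
___X__X__
___XvXX__
____XX___
_________
_________
17) _________
_________
_________
___X__X__
___X_>X__
____XX___
_________
_________
18) _________
_________
_________
___X_^X__
___X__X__
____XX___
_________
_________
19) _________
_________
_________
___X_X>__
___X__X__
____XX___
_________
_________
20) _________
_________
______^__
___X_X___
___X__X__
____XX___
_________
_________
21) _________
_________
______X>_
___X_X___
___X__X__
____XX___
_________
_________
22) _________
_________
______XX_
___X_X_v_
___X__X__
____XX___
_________
_________
23) _________
_________
______XX_
___X_X<X_
___X__X__
____XX___
_________
_________
24) _________
_________
______^X_
___X_XXX_
___X__X__
____XX___
_________
_________
25) _________
_________
_____<_X_
___X_XXX_
___X__X__
____XX___
_________
_________
26) _________
_____^___
_____X_X_
___X_XXX_
___X__X__
____XX___
_________
_________
27) _________
_____X>__
_____X_X_
___X_XXX_
___X__X__
____XX___
_________
_________
28) _________
_____XX__
_____XvX_
___X_XXX_
___X__X__
____XX___
_________
_________
29) _________
_____XX__
_____<XX_
___X_XXX_
___X__X__
____XX___
_________
_________
30) _________
_____XX__
______XX_
___X_vXX_
___X__X__
____XX___
_________
_________
31) _________
_____XX__
______XX_
___X__>X_
___X__X__
____XX___
_________
_________
32) _________
_____XX__
______^X_
___X___X_
___X__X__
____XX___
_________
_________
33) _________
_____XX__
_____<_X_
___X___X_
___X__X__
____XX___
_________
_________
34) _________
_____^X__
_____X_X_
___X___X_
___X__X__
____XX___
_________
_________
35) _________
____<_X__
_____X_X_
___X___X_
___X__X__
____XX___
_________
_________
36) ____^____
____X_X__
_____X_X_
___X___X_
___X__X__
____XX___
_________
_________
37) ____X>___
____X_X__
_____X_X_
___X___X_
___X__X__
____XX___
_________
_________
38) ____XX___
____XvX__
_____X_X_
___X___X_
___X__X__
____XX___
_________
_________
39) ____XX___
____<XX__
_____X_X_
___X___X_
___X__X__
____XX___
_________
_________

1,4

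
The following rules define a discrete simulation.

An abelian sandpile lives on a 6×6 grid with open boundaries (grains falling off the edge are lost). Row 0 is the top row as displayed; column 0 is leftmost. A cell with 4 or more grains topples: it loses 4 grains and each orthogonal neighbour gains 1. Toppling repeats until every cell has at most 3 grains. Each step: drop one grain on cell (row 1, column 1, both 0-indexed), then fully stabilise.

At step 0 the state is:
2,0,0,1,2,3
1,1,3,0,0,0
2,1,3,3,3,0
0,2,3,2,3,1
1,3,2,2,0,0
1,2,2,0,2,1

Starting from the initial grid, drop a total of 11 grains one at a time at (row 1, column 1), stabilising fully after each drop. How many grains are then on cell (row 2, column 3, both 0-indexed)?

gen 0: 2,0,0,1,2,3
1,1,3,0,0,0
2,1,3,3,3,0
0,2,3,2,3,1
1,3,2,2,0,0
1,2,2,0,2,1
gen 1: 2,0,0,1,2,3
1,2,3,0,0,0
2,1,3,3,3,0
0,2,3,2,3,1
1,3,2,2,0,0
1,2,2,0,2,1
gen 2: 2,0,0,1,2,3
1,3,3,0,0,0
2,1,3,3,3,0
0,2,3,2,3,1
1,3,2,2,0,0
1,2,2,0,2,1
gen 3: 2,1,1,1,2,3
2,1,1,2,1,0
2,3,2,2,1,1
0,3,1,1,1,2
1,3,3,3,1,0
1,2,2,0,2,1
gen 4: 2,1,1,1,2,3
2,2,1,2,1,0
2,3,2,2,1,1
0,3,1,1,1,2
1,3,3,3,1,0
1,2,2,0,2,1
gen 5: 2,1,1,1,2,3
2,3,1,2,1,0
2,3,2,2,1,1
0,3,1,1,1,2
1,3,3,3,1,0
1,2,2,0,2,1
gen 6: 2,2,1,1,2,3
3,1,2,2,1,0
3,1,3,2,1,1
1,1,3,2,1,2
2,1,1,0,2,0
1,3,3,1,2,1
gen 7: 2,2,1,1,2,3
3,2,2,2,1,0
3,1,3,2,1,1
1,1,3,2,1,2
2,1,1,0,2,0
1,3,3,1,2,1
gen 8: 2,2,1,1,2,3
3,3,2,2,1,0
3,1,3,2,1,1
1,1,3,2,1,2
2,1,1,0,2,0
1,3,3,1,2,1
gen 9: 3,3,1,1,2,3
1,1,3,2,1,0
0,3,3,2,1,1
2,1,3,2,1,2
2,1,1,0,2,0
1,3,3,1,2,1
gen 10: 3,3,1,1,2,3
1,2,3,2,1,0
0,3,3,2,1,1
2,1,3,2,1,2
2,1,1,0,2,0
1,3,3,1,2,1
gen 11: 3,3,1,1,2,3
1,3,3,2,1,0
0,3,3,2,1,1
2,1,3,2,1,2
2,1,1,0,2,0
1,3,3,1,2,1

2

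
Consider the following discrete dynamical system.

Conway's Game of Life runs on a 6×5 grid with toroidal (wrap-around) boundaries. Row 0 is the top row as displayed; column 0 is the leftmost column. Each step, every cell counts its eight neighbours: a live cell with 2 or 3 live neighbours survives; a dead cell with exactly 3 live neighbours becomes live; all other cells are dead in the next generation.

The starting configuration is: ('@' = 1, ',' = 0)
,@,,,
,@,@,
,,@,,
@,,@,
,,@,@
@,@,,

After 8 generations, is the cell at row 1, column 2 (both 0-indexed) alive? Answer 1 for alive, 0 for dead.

[0] ,@,,,
,@,@,
,,@,,
@,,@,
,,@,@
@,@,,
[1] @@,,,
,@,,,
,@@@@
,@@@@
@,@,@
@,@@,
[2] @,,,@
,,,@@
,,,,@
,,,,,
,,,,,
,,@@,
[3] @,@,,
,,,@,
,,,@@
,,,,,
,,,,,
,,,@@
[4] ,,@,,
,,@@,
,,,@@
,,,,,
,,,,,
,,,@@
[5] ,,@,@
,,@,@
,,@@@
,,,,,
,,,,,
,,,@,
[6] ,,@,@
@@@,@
,,@,@
,,,@,
,,,,,
,,,@,
[7] ,,@,@
,,@,@
,,@,@
,,,@,
,,,,,
,,,@,
[8] ,,@,@
@@@,@
,,@,@
,,,@,
,,,,,
,,,@,

1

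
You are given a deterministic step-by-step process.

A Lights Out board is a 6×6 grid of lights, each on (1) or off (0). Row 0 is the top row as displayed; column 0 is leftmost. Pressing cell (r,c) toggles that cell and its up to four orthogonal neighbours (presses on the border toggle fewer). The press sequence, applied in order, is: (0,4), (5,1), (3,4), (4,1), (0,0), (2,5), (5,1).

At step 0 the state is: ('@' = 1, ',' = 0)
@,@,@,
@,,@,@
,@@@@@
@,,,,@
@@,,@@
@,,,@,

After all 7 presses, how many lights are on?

20

k=0  @,@,@,
@,,@,@
,@@@@@
@,,,,@
@@,,@@
@,,,@,
k=1  @,@@,@
@,,@@@
,@@@@@
@,,,,@
@@,,@@
@,,,@,
k=2  @,@@,@
@,,@@@
,@@@@@
@,,,,@
@,,,@@
,@@,@,
k=3  @,@@,@
@,,@@@
,@@@,@
@,,@@,
@,,,,@
,@@,@,
k=4  @,@@,@
@,,@@@
,@@@,@
@@,@@,
,@@,,@
,,@,@,
k=5  ,@@@,@
,,,@@@
,@@@,@
@@,@@,
,@@,,@
,,@,@,
k=6  ,@@@,@
,,,@@,
,@@@@,
@@,@@@
,@@,,@
,,@,@,
k=7  ,@@@,@
,,,@@,
,@@@@,
@@,@@@
,,@,,@
@@,,@,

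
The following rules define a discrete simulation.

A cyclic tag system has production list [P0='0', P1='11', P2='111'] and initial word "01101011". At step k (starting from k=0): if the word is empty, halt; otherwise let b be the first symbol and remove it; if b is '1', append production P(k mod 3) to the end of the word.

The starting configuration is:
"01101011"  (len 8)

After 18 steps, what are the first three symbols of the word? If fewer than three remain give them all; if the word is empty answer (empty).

step 0: "01101011"  (len 8)
step 1: "1101011"  (len 7)
step 2: "10101111"  (len 8)
step 3: "0101111111"  (len 10)
step 4: "101111111"  (len 9)
step 5: "0111111111"  (len 10)
step 6: "111111111"  (len 9)
step 7: "111111110"  (len 9)
step 8: "1111111011"  (len 10)
step 9: "111111011111"  (len 12)
step 10: "111110111110"  (len 12)
step 11: "1111011111011"  (len 13)
step 12: "111011111011111"  (len 15)
step 13: "110111110111110"  (len 15)
step 14: "1011111011111011"  (len 16)
step 15: "011111011111011111"  (len 18)
step 16: "11111011111011111"  (len 17)
step 17: "111101111101111111"  (len 18)
step 18: "11101111101111111111"  (len 20)

111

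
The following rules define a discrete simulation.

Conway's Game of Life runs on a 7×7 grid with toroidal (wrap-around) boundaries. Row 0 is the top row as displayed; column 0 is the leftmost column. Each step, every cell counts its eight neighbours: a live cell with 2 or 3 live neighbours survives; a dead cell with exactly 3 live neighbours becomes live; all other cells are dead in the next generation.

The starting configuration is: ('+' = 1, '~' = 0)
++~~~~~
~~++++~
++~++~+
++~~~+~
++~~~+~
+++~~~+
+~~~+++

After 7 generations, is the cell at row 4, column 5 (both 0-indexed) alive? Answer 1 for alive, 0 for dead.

0

step 0: ++~~~~~
~~++++~
++~++~+
++~~~+~
++~~~+~
+++~~~+
+~~~+++
step 1: +++~~~~
~~~~~+~
~~~~~~~
~~~~~+~
~~~~~+~
~~+~+~~
~~+~~+~
step 2: ~++~~~+
~+~~~~~
~~~~~~~
~~~~~~~
~~~~++~
~~~+++~
~~+~~~~
step 3: +++~~~~
+++~~~~
~~~~~~~
~~~~~~~
~~~+~+~
~~~+~+~
~++~++~
step 4: ~~~~~~+
+~+~~~~
~+~~~~~
~~~~~~~
~~~~~~~
~~~+~++
+~~~+++
step 5: ~+~~~~~
++~~~~~
~+~~~~~
~~~~~~~
~~~~~~~
+~~~~~~
+~~~+~~
step 6: ~+~~~~~
+++~~~~
++~~~~~
~~~~~~~
~~~~~~~
~~~~~~~
++~~~~~
step 7: ~~~~~~~
~~+~~~~
+~+~~~~
~~~~~~~
~~~~~~~
~~~~~~~
++~~~~~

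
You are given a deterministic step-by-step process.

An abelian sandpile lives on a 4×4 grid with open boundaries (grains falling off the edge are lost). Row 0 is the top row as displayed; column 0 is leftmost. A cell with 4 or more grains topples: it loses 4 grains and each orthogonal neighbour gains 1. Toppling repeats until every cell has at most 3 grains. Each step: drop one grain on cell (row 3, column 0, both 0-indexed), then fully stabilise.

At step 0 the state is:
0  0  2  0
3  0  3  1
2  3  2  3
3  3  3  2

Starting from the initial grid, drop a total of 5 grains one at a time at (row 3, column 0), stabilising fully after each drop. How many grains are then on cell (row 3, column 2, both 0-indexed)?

2

t=0: 0  0  2  0
3  0  3  1
2  3  2  3
3  3  3  2
t=1: 1  0  3  0
0  3  0  3
1  2  2  1
2  2  2  0
t=2: 1  0  3  0
0  3  0  3
1  2  2  1
3  2  2  0
t=3: 1  0  3  0
0  3  0  3
2  2  2  1
0  3  2  0
t=4: 1  0  3  0
0  3  0  3
2  2  2  1
1  3  2  0
t=5: 1  0  3  0
0  3  0  3
2  2  2  1
2  3  2  0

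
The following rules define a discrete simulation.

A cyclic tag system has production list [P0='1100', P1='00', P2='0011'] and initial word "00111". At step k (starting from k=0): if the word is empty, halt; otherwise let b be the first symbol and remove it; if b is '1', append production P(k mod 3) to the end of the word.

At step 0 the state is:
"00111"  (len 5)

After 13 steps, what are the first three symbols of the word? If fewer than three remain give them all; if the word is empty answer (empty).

step 0: "00111"  (len 5)
step 1: "0111"  (len 4)
step 2: "111"  (len 3)
step 3: "110011"  (len 6)
step 4: "100111100"  (len 9)
step 5: "0011110000"  (len 10)
step 6: "011110000"  (len 9)
step 7: "11110000"  (len 8)
step 8: "111000000"  (len 9)
step 9: "110000000011"  (len 12)
step 10: "100000000111100"  (len 15)
step 11: "0000000011110000"  (len 16)
step 12: "000000011110000"  (len 15)
step 13: "00000011110000"  (len 14)

000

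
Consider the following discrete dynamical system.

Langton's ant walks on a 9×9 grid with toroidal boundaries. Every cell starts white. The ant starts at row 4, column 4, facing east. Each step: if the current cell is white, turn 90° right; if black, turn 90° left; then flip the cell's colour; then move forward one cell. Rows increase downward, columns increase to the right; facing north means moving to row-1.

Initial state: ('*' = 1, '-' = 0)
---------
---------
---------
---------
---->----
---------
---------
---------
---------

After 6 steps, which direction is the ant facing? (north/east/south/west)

t=0: ---------
---------
---------
---------
---->----
---------
---------
---------
---------
t=1: ---------
---------
---------
---------
----*----
----v----
---------
---------
---------
t=2: ---------
---------
---------
---------
----*----
---<*----
---------
---------
---------
t=3: ---------
---------
---------
---------
---^*----
---**----
---------
---------
---------
t=4: ---------
---------
---------
---------
---*>----
---**----
---------
---------
---------
t=5: ---------
---------
---------
----^----
---*-----
---**----
---------
---------
---------
t=6: ---------
---------
---------
----*>---
---*-----
---**----
---------
---------
---------

east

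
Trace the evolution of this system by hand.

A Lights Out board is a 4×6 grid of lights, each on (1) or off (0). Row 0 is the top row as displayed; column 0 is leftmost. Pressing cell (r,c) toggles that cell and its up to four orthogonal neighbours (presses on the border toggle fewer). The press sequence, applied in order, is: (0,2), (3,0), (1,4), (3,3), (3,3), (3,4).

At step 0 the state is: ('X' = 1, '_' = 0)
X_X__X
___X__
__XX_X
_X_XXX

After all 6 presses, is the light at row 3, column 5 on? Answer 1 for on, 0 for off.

0

t=0: X_X__X
___X__
__XX_X
_X_XXX
t=1: XX_X_X
__XX__
__XX_X
_X_XXX
t=2: XX_X_X
__XX__
X_XX_X
X__XXX
t=3: XX_XXX
__X_XX
X_XXXX
X__XXX
t=4: XX_XXX
__X_XX
X_X_XX
X_X__X
t=5: XX_XXX
__X_XX
X_XXXX
X__XXX
t=6: XX_XXX
__X_XX
X_XX_X
X_____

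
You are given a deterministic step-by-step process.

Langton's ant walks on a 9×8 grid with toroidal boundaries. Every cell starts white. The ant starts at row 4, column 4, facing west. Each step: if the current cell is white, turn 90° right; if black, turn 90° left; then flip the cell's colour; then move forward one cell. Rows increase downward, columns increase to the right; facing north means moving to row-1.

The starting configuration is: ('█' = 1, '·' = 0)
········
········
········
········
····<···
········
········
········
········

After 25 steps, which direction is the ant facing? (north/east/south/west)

north

gen 0: ········
········
········
········
····<···
········
········
········
········
gen 1: ········
········
········
····^···
····█···
········
········
········
········
gen 2: ········
········
········
····█>··
····█···
········
········
········
········
gen 3: ········
········
········
····██··
····█v··
········
········
········
········
gen 4: ········
········
········
····██··
····<█··
········
········
········
········
gen 5: ········
········
········
····██··
·····█··
····v···
········
········
········
gen 6: ········
········
········
····██··
·····█··
···<█···
········
········
········
gen 7: ········
········
········
····██··
···^·█··
···██···
········
········
········
gen 8: ········
········
········
····██··
···█>█··
···██···
········
········
········
gen 9: ········
········
········
····██··
···███··
···█v···
········
········
········
gen 10: ········
········
········
····██··
···███··
···█·>··
········
········
········
gen 11: ········
········
········
····██··
···███··
···█·█··
·····v··
········
········
gen 12: ········
········
········
····██··
···███··
···█·█··
····<█··
········
········
gen 13: ········
········
········
····██··
···███··
···█^█··
····██··
········
········
gen 14: ········
········
········
····██··
···███··
···██>··
····██··
········
········
gen 15: ········
········
········
····██··
···██^··
···██···
····██··
········
········
gen 16: ········
········
········
····██··
···█<···
···██···
····██··
········
········
gen 17: ········
········
········
····██··
···█····
···█v···
····██··
········
········
gen 18: ········
········
········
····██··
···█····
···█·>··
····██··
········
········
gen 19: ········
········
········
····██··
···█····
···█·█··
····█v··
········
········
gen 20: ········
········
········
····██··
···█····
···█·█··
····█·>·
········
········
gen 21: ········
········
········
····██··
···█····
···█·█··
····█·█·
······v·
········
gen 22: ········
········
········
····██··
···█····
···█·█··
····█·█·
·····<█·
········
gen 23: ········
········
········
····██··
···█····
···█·█··
····█^█·
·····██·
········
gen 24: ········
········
········
····██··
···█····
···█·█··
····██>·
·····██·
········
gen 25: ········
········
········
····██··
···█····
···█·█^·
····██··
·····██·
········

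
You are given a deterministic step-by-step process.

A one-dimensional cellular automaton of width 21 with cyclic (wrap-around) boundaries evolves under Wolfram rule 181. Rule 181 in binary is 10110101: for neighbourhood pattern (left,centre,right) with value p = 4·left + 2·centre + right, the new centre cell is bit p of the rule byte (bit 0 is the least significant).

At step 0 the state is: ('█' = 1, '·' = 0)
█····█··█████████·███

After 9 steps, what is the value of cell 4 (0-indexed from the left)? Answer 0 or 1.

k=0  █····█··█████████·███
k=1  ·███·██··███████·█·██
k=2  █·█·█··█··█████·███··
k=3  ██████·██··███·█·█·█·
k=4  ·████·█··█··█·███████
k=5  █·██·███·██·██·█████·
k=6  ██··█·█·█··█··█·███·█
k=7  █·█·██████·██·██·█·█·
k=8  ████·████·█··█··█████
k=9  ███·█·██·███·██··████

1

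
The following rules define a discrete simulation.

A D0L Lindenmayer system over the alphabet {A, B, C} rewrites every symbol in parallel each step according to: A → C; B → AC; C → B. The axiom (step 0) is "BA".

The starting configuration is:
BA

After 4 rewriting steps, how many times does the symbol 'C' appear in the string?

3

k=0  BA
k=1  ACC
k=2  CBB
k=3  BACAC
k=4  ACCBCB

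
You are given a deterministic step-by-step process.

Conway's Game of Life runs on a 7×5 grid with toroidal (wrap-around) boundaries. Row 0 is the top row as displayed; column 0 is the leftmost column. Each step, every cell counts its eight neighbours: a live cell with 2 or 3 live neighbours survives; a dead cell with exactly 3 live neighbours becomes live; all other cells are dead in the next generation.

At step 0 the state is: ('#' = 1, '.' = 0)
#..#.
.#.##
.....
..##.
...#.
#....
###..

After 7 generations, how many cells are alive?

13

gen 0: #..#.
.#.##
.....
..##.
...#.
#....
###..
gen 1: ...#.
#.###
....#
..##.
..###
#.#.#
#.#..
gen 2: #....
#.#..
##...
..#..
#....
#.#..
#.#..
gen 3: #...#
#...#
#.#..
#....
.....
#...#
#...#
gen 4: .#.#.
...#.
#....
.#...
#...#
#...#
.#.#.
gen 5: ...##
..#.#
.....
.#..#
.#..#
.#.#.
.#.#.
gen 6: #...#
....#
#..#.
.....
.#.##
.#.##
#..#.
gen 7: #..#.
...#.
....#
#.##.
...##
.#...
.###.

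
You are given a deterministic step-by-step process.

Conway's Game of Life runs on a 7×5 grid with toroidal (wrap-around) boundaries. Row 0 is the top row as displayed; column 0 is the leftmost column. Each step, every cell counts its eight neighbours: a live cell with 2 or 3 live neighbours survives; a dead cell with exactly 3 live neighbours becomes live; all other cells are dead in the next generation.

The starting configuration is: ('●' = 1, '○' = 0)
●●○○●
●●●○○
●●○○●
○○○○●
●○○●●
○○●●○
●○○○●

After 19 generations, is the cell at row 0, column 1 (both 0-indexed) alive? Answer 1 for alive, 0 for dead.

0) ●●○○●
●●●○○
●●○○●
○○○○●
●○○●●
○○●●○
●○○○●
1) ○○●●○
○○●●○
○○●●●
○●○○○
●○●○○
○●●○○
○○●○○
2) ○●○○○
○●○○○
○●○○●
●●○○●
●○●○○
○○●●○
○○○○○
3) ○○○○○
○●●○○
○●●○●
○○●●●
●○●○○
○●●●○
○○●○○
4) ○●●○○
●●●●○
○○○○●
○○○○●
●○○○○
○○○●○
○●●●○
5) ○○○○●
●○○●●
○●●○●
●○○○●
○○○○●
○●○●●
○●○●○
6) ○○●○○
○●●○○
○●●○○
○●○○●
○○○○○
○○○●●
○○○●○
7) ○●●●○
○○○●○
○○○●○
●●●○○
●○○●●
○○○●●
○○●●●
8) ○●○○○
○○○●●
○●○●●
●●●○○
○○○○○
○○○○○
●●○○○
9) ○●●○●
○○○●●
○●○○○
●●●●●
○●○○○
○○○○○
●●○○○
10) ○●●○●
○●○●●
○●○○○
○○○●●
○●○●●
●●○○○
●●●○○
11) ○○○○●
○●○●●
○○○○○
○○○●●
○●○●○
○○○●○
○○○●●
12) ○○●○○
●○○●●
●○●○○
○○●●●
○○○●○
○○○●○
○○○●●
13) ●○●○○
●○●●●
●○●○○
○●●○●
○○○○○
○○●●○
○○●●●
14) ●○○○○
●○●○○
○○○○○
●●●●○
○●○○○
○○●○●
○○○○●
15) ●●○○●
○●○○○
●○○●●
●●●○○
○○○○●
●○○●○
●○○●●
16) ○●●●○
○●●●○
○○○●●
○●●○○
○○●●●
●○○●○
○○●●○
17) ○○○○●
●●○○○
●○○○●
●●○○○
●○○○●
○●○○○
○○○○○
18) ●○○○○
○●○○○
○○○○●
○●○○○
○○○○●
●○○○○
○○○○○
19) ○○○○○
●○○○○
●○○○○
●○○○○
●○○○○
○○○○○
○○○○○

0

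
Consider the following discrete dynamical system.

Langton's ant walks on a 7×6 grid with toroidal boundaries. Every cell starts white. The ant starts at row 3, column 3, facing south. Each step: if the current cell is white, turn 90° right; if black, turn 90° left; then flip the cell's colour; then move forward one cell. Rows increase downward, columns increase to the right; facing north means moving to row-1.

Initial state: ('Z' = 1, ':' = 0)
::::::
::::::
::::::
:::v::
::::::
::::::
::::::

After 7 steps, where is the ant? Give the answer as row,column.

0) ::::::
::::::
::::::
:::v::
::::::
::::::
::::::
1) ::::::
::::::
::::::
::<Z::
::::::
::::::
::::::
2) ::::::
::::::
::^:::
::ZZ::
::::::
::::::
::::::
3) ::::::
::::::
::Z>::
::ZZ::
::::::
::::::
::::::
4) ::::::
::::::
::ZZ::
::Zv::
::::::
::::::
::::::
5) ::::::
::::::
::ZZ::
::Z:>:
::::::
::::::
::::::
6) ::::::
::::::
::ZZ::
::Z:Z:
::::v:
::::::
::::::
7) ::::::
::::::
::ZZ::
::Z:Z:
:::<Z:
::::::
::::::

4,3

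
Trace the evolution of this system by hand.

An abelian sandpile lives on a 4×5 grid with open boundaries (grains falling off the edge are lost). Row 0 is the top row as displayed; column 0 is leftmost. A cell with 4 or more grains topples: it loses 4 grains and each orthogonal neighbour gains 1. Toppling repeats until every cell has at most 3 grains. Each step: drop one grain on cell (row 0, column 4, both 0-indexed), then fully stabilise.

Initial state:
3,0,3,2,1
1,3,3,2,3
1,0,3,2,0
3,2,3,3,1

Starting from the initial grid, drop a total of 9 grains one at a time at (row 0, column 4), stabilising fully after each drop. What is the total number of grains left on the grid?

37

t=0: 3,0,3,2,1
1,3,3,2,3
1,0,3,2,0
3,2,3,3,1
t=1: 3,0,3,2,2
1,3,3,2,3
1,0,3,2,0
3,2,3,3,1
t=2: 3,0,3,2,3
1,3,3,2,3
1,0,3,2,0
3,2,3,3,1
t=3: 3,0,3,3,1
1,3,3,3,0
1,0,3,2,1
3,2,3,3,1
t=4: 3,0,3,3,2
1,3,3,3,0
1,0,3,2,1
3,2,3,3,1
t=5: 3,0,3,3,3
1,3,3,3,0
1,0,3,2,1
3,2,3,3,1
t=6: 3,2,1,2,1
2,0,3,2,2
1,2,2,1,2
3,3,1,1,2
t=7: 3,2,1,2,2
2,0,3,2,2
1,2,2,1,2
3,3,1,1,2
t=8: 3,2,1,2,3
2,0,3,2,2
1,2,2,1,2
3,3,1,1,2
t=9: 3,2,1,3,0
2,0,3,2,3
1,2,2,1,2
3,3,1,1,2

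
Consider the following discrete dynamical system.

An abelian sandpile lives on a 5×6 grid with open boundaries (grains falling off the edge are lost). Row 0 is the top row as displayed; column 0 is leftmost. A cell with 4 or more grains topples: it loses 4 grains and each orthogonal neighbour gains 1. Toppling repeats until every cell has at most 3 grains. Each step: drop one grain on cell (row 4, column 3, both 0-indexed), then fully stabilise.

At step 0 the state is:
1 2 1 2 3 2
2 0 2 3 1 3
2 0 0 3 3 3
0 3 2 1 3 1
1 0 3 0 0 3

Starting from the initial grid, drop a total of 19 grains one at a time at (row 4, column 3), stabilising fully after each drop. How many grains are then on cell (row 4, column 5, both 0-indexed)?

2

t=0: 1 2 1 2 3 2
2 0 2 3 1 3
2 0 0 3 3 3
0 3 2 1 3 1
1 0 3 0 0 3
t=1: 1 2 1 2 3 2
2 0 2 3 1 3
2 0 0 3 3 3
0 3 2 1 3 1
1 0 3 1 0 3
t=2: 1 2 1 2 3 2
2 0 2 3 1 3
2 0 0 3 3 3
0 3 2 1 3 1
1 0 3 2 0 3
t=3: 1 2 1 2 3 2
2 0 2 3 1 3
2 0 0 3 3 3
0 3 2 1 3 1
1 0 3 3 0 3
t=4: 1 2 1 2 3 2
2 0 2 3 1 3
2 0 0 3 3 3
0 3 3 2 3 1
1 1 0 1 1 3
t=5: 1 2 1 2 3 2
2 0 2 3 1 3
2 0 0 3 3 3
0 3 3 2 3 1
1 1 0 2 1 3
t=6: 1 2 1 2 3 2
2 0 2 3 1 3
2 0 0 3 3 3
0 3 3 2 3 1
1 1 0 3 1 3
t=7: 1 2 1 2 3 2
2 0 2 3 1 3
2 0 0 3 3 3
0 3 3 3 3 1
1 1 1 0 2 3
t=8: 1 2 1 2 3 2
2 0 2 3 1 3
2 0 0 3 3 3
0 3 3 3 3 1
1 1 1 1 2 3
t=9: 1 2 1 2 3 2
2 0 2 3 1 3
2 0 0 3 3 3
0 3 3 3 3 1
1 1 1 2 2 3
t=10: 1 2 1 2 3 2
2 0 2 3 1 3
2 0 0 3 3 3
0 3 3 3 3 1
1 1 1 3 2 3
t=11: 1 2 2 0 2 0
2 0 3 2 1 2
2 1 2 2 3 2
1 0 1 3 3 0
1 2 3 2 1 1
t=12: 1 2 2 0 2 0
2 0 3 2 1 2
2 1 2 2 3 2
1 0 1 3 3 0
1 2 3 3 1 1
t=13: 1 2 2 0 2 0
2 0 3 3 2 2
2 1 3 0 1 3
1 0 3 2 1 1
1 3 0 2 3 1
t=14: 1 2 2 0 2 0
2 0 3 3 2 2
2 1 3 0 1 3
1 0 3 2 1 1
1 3 0 3 3 1
t=15: 1 2 2 0 2 0
2 0 3 3 2 2
2 1 3 0 1 3
1 0 3 3 2 1
1 3 1 1 0 2
t=16: 1 2 2 0 2 0
2 0 3 3 2 2
2 1 3 0 1 3
1 0 3 3 2 1
1 3 1 2 0 2
t=17: 1 2 2 0 2 0
2 0 3 3 2 2
2 1 3 0 1 3
1 0 3 3 2 1
1 3 1 3 0 2
t=18: 1 2 3 1 2 0
2 1 1 0 3 2
2 2 1 3 1 3
1 1 1 1 3 1
1 3 3 1 1 2
t=19: 1 2 3 1 2 0
2 1 1 0 3 2
2 2 1 3 1 3
1 1 1 1 3 1
1 3 3 2 1 2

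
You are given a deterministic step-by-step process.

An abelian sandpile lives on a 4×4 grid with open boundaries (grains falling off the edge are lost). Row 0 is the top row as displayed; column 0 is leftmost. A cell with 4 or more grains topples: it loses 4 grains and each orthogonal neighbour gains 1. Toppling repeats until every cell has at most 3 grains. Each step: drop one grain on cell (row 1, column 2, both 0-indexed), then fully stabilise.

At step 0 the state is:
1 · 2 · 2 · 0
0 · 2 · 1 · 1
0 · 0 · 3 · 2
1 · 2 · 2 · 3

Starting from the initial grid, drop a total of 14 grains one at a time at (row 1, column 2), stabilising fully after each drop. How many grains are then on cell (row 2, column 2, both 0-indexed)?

3

gen 0: 1 · 2 · 2 · 0
0 · 2 · 1 · 1
0 · 0 · 3 · 2
1 · 2 · 2 · 3
gen 1: 1 · 2 · 2 · 0
0 · 2 · 2 · 1
0 · 0 · 3 · 2
1 · 2 · 2 · 3
gen 2: 1 · 2 · 2 · 0
0 · 2 · 3 · 1
0 · 0 · 3 · 2
1 · 2 · 2 · 3
gen 3: 1 · 2 · 3 · 0
0 · 3 · 1 · 2
0 · 1 · 0 · 3
1 · 2 · 3 · 3
gen 4: 1 · 2 · 3 · 0
0 · 3 · 2 · 2
0 · 1 · 0 · 3
1 · 2 · 3 · 3
gen 5: 1 · 2 · 3 · 0
0 · 3 · 3 · 2
0 · 1 · 0 · 3
1 · 2 · 3 · 3
gen 6: 2 · 0 · 1 · 1
1 · 1 · 2 · 3
0 · 2 · 1 · 3
1 · 2 · 3 · 3
gen 7: 2 · 0 · 1 · 1
1 · 1 · 3 · 3
0 · 2 · 1 · 3
1 · 2 · 3 · 3
gen 8: 2 · 0 · 2 · 2
1 · 2 · 2 · 1
0 · 3 · 0 · 2
1 · 3 · 1 · 1
gen 9: 2 · 0 · 2 · 2
1 · 2 · 3 · 1
0 · 3 · 0 · 2
1 · 3 · 1 · 1
gen 10: 2 · 0 · 3 · 2
1 · 3 · 0 · 2
0 · 3 · 1 · 2
1 · 3 · 1 · 1
gen 11: 2 · 0 · 3 · 2
1 · 3 · 1 · 2
0 · 3 · 1 · 2
1 · 3 · 1 · 1
gen 12: 2 · 0 · 3 · 2
1 · 3 · 2 · 2
0 · 3 · 1 · 2
1 · 3 · 1 · 1
gen 13: 2 · 0 · 3 · 2
1 · 3 · 3 · 2
0 · 3 · 1 · 2
1 · 3 · 1 · 1
gen 14: 2 · 2 · 0 · 3
2 · 1 · 2 · 3
1 · 1 · 3 · 2
2 · 0 · 2 · 1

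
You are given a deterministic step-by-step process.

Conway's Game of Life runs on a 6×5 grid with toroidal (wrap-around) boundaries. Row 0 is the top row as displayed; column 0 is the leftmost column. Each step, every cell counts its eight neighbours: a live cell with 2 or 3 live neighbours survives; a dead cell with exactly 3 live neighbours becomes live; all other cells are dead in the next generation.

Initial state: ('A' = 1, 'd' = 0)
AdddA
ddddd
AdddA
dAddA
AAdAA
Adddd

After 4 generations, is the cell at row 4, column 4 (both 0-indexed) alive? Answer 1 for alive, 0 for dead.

0

[0] AdddA
ddddd
AdddA
dAddA
AAdAA
Adddd
[1] AdddA
ddddd
AdddA
dAAdd
dAAAd
dddAd
[2] ddddA
ddddd
AAddd
ddddA
dAdAd
AAdAd
[3] AdddA
Adddd
Adddd
dAAdA
dAdAd
AAdAd
[4] ddddd
AAddd
AdddA
dAAAA
dddAd
dAdAd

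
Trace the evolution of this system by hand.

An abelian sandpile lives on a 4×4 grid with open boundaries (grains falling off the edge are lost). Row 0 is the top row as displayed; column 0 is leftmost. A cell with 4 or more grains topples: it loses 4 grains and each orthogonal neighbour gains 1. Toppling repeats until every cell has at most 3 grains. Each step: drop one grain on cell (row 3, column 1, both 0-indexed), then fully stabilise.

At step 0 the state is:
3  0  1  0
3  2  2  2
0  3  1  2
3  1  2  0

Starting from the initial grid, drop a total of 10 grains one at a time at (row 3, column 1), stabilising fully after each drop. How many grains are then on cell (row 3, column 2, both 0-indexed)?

1

0) 3  0  1  0
3  2  2  2
0  3  1  2
3  1  2  0
1) 3  0  1  0
3  2  2  2
0  3  1  2
3  2  2  0
2) 3  0  1  0
3  2  2  2
0  3  1  2
3  3  2  0
3) 3  0  1  0
3  3  2  2
2  0  2  2
0  2  3  0
4) 3  0  1  0
3  3  2  2
2  0  2  2
0  3  3  0
5) 3  0  1  0
3  3  2  2
2  1  3  2
1  1  0  1
6) 3  0  1  0
3  3  2  2
2  1  3  2
1  2  0  1
7) 3  0  1  0
3  3  2  2
2  1  3  2
1  3  0  1
8) 3  0  1  0
3  3  2  2
2  2  3  2
2  0  1  1
9) 3  0  1  0
3  3  2  2
2  2  3  2
2  1  1  1
10) 3  0  1  0
3  3  2  2
2  2  3  2
2  2  1  1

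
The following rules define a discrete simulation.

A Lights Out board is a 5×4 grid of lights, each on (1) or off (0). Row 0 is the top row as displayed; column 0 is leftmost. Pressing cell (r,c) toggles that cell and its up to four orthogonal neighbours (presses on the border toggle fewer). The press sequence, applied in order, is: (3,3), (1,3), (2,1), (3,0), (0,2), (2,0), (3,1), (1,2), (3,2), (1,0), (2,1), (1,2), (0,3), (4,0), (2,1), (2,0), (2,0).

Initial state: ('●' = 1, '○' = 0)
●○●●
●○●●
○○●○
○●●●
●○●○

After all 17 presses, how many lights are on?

11

gen 0: ●○●●
●○●●
○○●○
○●●●
●○●○
gen 1: ●○●●
●○●●
○○●●
○●○○
●○●●
gen 2: ●○●○
●○○○
○○●○
○●○○
●○●●
gen 3: ●○●○
●●○○
●●○○
○○○○
●○●●
gen 4: ●○●○
●●○○
○●○○
●●○○
○○●●
gen 5: ●●○●
●●●○
○●○○
●●○○
○○●●
gen 6: ●●○●
○●●○
●○○○
○●○○
○○●●
gen 7: ●●○●
○●●○
●●○○
●○●○
○●●●
gen 8: ●●●●
○○○●
●●●○
●○●○
○●●●
gen 9: ●●●●
○○○●
●●○○
●●○●
○●○●
gen 10: ○●●●
●●○●
○●○○
●●○●
○●○●
gen 11: ○●●●
●○○●
●○●○
●○○●
○●○●
gen 12: ○●○●
●●●○
●○○○
●○○●
○●○●
gen 13: ○●●○
●●●●
●○○○
●○○●
○●○●
gen 14: ○●●○
●●●●
●○○○
○○○●
●○○●
gen 15: ○●●○
●○●●
○●●○
○●○●
●○○●
gen 16: ○●●○
○○●●
●○●○
●●○●
●○○●
gen 17: ○●●○
●○●●
○●●○
○●○●
●○○●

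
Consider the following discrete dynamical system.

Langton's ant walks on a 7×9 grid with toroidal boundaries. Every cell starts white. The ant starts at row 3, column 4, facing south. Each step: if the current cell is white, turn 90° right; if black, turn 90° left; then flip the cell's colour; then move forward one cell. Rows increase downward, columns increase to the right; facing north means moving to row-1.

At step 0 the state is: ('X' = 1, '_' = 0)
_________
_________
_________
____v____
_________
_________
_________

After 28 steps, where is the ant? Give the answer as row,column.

0) _________
_________
_________
____v____
_________
_________
_________
1) _________
_________
_________
___<X____
_________
_________
_________
2) _________
_________
___^_____
___XX____
_________
_________
_________
3) _________
_________
___X>____
___XX____
_________
_________
_________
4) _________
_________
___XX____
___Xv____
_________
_________
_________
5) _________
_________
___XX____
___X_>___
_________
_________
_________
6) _________
_________
___XX____
___X_X___
_____v___
_________
_________
7) _________
_________
___XX____
___X_X___
____<X___
_________
_________
8) _________
_________
___XX____
___X^X___
____XX___
_________
_________
9) _________
_________
___XX____
___XX>___
____XX___
_________
_________
10) _________
_________
___XX^___
___XX____
____XX___
_________
_________
11) _________
_________
___XXX>__
___XX____
____XX___
_________
_________
12) _________
_________
___XXXX__
___XX_v__
____XX___
_________
_________
13) _________
_________
___XXXX__
___XX<X__
____XX___
_________
_________
14) _________
_________
___XX^X__
___XXXX__
____XX___
_________
_________
15) _________
_________
___X<_X__
___XXXX__
____XX___
_________
_________
16) _________
_________
___X__X__
___XvXX__
____XX___
_________
_________
17) _________
_________
___X__X__
___X_>X__
____XX___
_________
_________
18) _________
_________
___X_^X__
___X__X__
____XX___
_________
_________
19) _________
_________
___X_X>__
___X__X__
____XX___
_________
_________
20) _________
______^__
___X_X___
___X__X__
____XX___
_________
_________
21) _________
______X>_
___X_X___
___X__X__
____XX___
_________
_________
22) _________
______XX_
___X_X_v_
___X__X__
____XX___
_________
_________
23) _________
______XX_
___X_X<X_
___X__X__
____XX___
_________
_________
24) _________
______^X_
___X_XXX_
___X__X__
____XX___
_________
_________
25) _________
_____<_X_
___X_XXX_
___X__X__
____XX___
_________
_________
26) _____^___
_____X_X_
___X_XXX_
___X__X__
____XX___
_________
_________
27) _____X>__
_____X_X_
___X_XXX_
___X__X__
____XX___
_________
_________
28) _____XX__
_____XvX_
___X_XXX_
___X__X__
____XX___
_________
_________

1,6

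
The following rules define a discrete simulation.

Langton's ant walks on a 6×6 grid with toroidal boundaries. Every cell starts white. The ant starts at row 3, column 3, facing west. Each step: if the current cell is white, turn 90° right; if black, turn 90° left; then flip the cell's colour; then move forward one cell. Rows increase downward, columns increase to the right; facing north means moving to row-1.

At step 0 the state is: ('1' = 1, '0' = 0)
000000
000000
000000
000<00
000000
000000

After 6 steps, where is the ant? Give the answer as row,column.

t=0: 000000
000000
000000
000<00
000000
000000
t=1: 000000
000000
000^00
000100
000000
000000
t=2: 000000
000000
0001>0
000100
000000
000000
t=3: 000000
000000
000110
0001v0
000000
000000
t=4: 000000
000000
000110
000<10
000000
000000
t=5: 000000
000000
000110
000010
000v00
000000
t=6: 000000
000000
000110
000010
00<100
000000

4,2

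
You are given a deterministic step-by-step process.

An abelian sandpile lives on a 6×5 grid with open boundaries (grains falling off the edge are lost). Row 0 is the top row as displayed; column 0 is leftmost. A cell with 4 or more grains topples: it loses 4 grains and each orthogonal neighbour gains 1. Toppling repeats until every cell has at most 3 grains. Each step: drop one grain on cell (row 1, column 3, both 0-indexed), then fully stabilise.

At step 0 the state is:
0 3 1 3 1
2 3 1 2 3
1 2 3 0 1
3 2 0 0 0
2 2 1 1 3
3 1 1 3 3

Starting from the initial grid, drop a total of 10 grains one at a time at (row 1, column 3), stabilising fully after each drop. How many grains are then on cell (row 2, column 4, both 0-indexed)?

[0] 0 3 1 3 1
2 3 1 2 3
1 2 3 0 1
3 2 0 0 0
2 2 1 1 3
3 1 1 3 3
[1] 0 3 1 3 1
2 3 1 3 3
1 2 3 0 1
3 2 0 0 0
2 2 1 1 3
3 1 1 3 3
[2] 0 3 2 0 3
2 3 2 2 0
1 2 3 1 2
3 2 0 0 0
2 2 1 1 3
3 1 1 3 3
[3] 0 3 2 0 3
2 3 2 3 0
1 2 3 1 2
3 2 0 0 0
2 2 1 1 3
3 1 1 3 3
[4] 0 3 2 1 3
2 3 3 0 1
1 2 3 2 2
3 2 0 0 0
2 2 1 1 3
3 1 1 3 3
[5] 0 3 2 1 3
2 3 3 1 1
1 2 3 2 2
3 2 0 0 0
2 2 1 1 3
3 1 1 3 3
[6] 0 3 2 1 3
2 3 3 2 1
1 2 3 2 2
3 2 0 0 0
2 2 1 1 3
3 1 1 3 3
[7] 0 3 2 1 3
2 3 3 3 1
1 2 3 2 2
3 2 0 0 0
2 2 1 1 3
3 1 1 3 3
[8] 1 1 0 3 3
3 2 3 2 2
2 0 2 0 3
3 3 1 1 0
2 2 1 1 3
3 1 1 3 3
[9] 1 1 0 3 3
3 2 3 3 2
2 0 2 0 3
3 3 1 1 0
2 2 1 1 3
3 1 1 3 3
[10] 1 1 2 1 1
3 3 0 3 1
2 0 3 2 0
3 3 1 1 1
2 2 1 1 3
3 1 1 3 3

0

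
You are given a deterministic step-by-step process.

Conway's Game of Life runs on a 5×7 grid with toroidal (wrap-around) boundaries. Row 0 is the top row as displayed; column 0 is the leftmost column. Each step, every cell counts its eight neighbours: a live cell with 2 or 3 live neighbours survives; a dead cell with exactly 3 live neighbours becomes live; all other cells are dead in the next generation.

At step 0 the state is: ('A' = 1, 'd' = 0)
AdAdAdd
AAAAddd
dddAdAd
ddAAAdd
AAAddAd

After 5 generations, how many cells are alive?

6

step 0: AdAdAdd
AAAAddd
dddAdAd
ddAAAdd
AAAddAd
step 1: ddddAdd
AdddddA
ddddddd
dddddAA
AddddAA
step 2: ddddddd
ddddddd
AddddAd
AddddAd
AdddAdd
step 3: ddddddd
ddddddd
ddddddd
AAddAAd
ddddddA
step 4: ddddddd
ddddddd
ddddddd
AddddAA
AddddAA
step 5: ddddddA
ddddddd
ddddddA
AddddAd
AddddAd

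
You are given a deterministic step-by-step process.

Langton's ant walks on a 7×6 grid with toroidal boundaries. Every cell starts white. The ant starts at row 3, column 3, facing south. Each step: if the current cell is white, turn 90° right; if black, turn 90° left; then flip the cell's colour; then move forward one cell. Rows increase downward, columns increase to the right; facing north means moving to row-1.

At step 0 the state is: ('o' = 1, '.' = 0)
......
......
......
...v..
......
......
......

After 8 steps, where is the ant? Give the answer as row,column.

3,3

gen 0: ......
......
......
...v..
......
......
......
gen 1: ......
......
......
..<o..
......
......
......
gen 2: ......
......
..^...
..oo..
......
......
......
gen 3: ......
......
..o>..
..oo..
......
......
......
gen 4: ......
......
..oo..
..ov..
......
......
......
gen 5: ......
......
..oo..
..o.>.
......
......
......
gen 6: ......
......
..oo..
..o.o.
....v.
......
......
gen 7: ......
......
..oo..
..o.o.
...<o.
......
......
gen 8: ......
......
..oo..
..o^o.
...oo.
......
......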